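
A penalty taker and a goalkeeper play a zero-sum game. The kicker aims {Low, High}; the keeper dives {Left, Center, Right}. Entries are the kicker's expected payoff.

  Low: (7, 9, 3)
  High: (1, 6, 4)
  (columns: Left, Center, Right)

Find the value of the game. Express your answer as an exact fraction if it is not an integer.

25/7

Row minima: Low → 3, High → 1; maximin = 3.
Column maxima: Left → 7, Center → 9, Right → 4; minimax = 4.
3 ≠ 4, so there is no saddle point; optimal play is mixed.
Center is strictly dominated by Left (it gives the kicker strictly more in every row), so the keeper never plays it.
On the remaining 2×2 (Low, High vs Left, Right):
Let the kicker play Low with probability p. Expected payoff against Left: 7p + 1(1−p) = 6p + 1; against Right: 3p + 4(1−p) = −p + 4.
Setting these equal: 6p + 1 = −p + 4 ⇒ 7p = 3 ⇒ p = 3/7, and the value is (6)·(3/7) + 1 = 25/7.
For the keeper: with q = P(Left), equating Low's and High's payoffs gives 4q + 3 = −3q + 4 ⇒ q = 1/7.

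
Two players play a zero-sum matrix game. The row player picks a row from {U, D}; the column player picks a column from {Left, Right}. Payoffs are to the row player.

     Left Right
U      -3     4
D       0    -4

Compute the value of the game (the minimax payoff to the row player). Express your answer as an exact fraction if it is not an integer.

-12/11

Row minima: U → -3, D → -4; maximin = -3.
Column maxima: Left → 0, Right → 4; minimax = 0.
-3 ≠ 0, so there is no saddle point; optimal play is mixed.
Let the row player play U with probability p. Expected payoff against Left: (-3)p + 0(1−p) = −3p; against Right: 4p + (-4)(1−p) = 8p − 4.
Setting these equal: −3p = 8p − 4 ⇒ −11p = -4 ⇒ p = 4/11, and the value is (-3)·(4/11) = -12/11.
For the column player: with q = P(Left), equating U's and D's payoffs gives −7q + 4 = 4q − 4 ⇒ q = 8/11.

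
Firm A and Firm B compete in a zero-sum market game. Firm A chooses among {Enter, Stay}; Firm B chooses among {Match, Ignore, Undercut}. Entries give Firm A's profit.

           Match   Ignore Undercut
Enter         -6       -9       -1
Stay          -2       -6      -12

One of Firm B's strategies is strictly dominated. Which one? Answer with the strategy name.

Ignore holds Firm A's payoff strictly below Match in every row: -9 < -6, -6 < -2.
So Match is strictly dominated for Firm B.

Match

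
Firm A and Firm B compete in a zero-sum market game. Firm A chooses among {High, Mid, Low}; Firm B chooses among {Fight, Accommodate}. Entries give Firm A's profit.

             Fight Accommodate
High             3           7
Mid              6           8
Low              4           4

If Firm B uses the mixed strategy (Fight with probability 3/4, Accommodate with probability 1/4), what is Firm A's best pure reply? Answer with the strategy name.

Expected payoff of High: (3/4)·3 + (1/4)·7 = 4.
Expected payoff of Mid: (3/4)·6 + (1/4)·8 = 13/2.
Expected payoff of Low: (3/4)·4 + (1/4)·4 = 4.
The largest is 13/2, so Firm A's best response is Mid.

Mid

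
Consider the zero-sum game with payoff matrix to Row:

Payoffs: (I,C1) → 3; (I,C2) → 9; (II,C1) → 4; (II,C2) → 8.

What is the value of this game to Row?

Row minima: I → 3, II → 4; maximin = 4.
Column maxima: C1 → 4, C2 → 9; minimax = 4.
Since maximin = minimax = 4, there is a saddle point and the value is 4.

4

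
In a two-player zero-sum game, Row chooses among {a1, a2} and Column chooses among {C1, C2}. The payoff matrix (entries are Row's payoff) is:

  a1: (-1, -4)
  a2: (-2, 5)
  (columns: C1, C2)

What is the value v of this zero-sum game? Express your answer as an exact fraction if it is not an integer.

-13/10

Row minima: a1 → -4, a2 → -2; maximin = -2.
Column maxima: C1 → -1, C2 → 5; minimax = -1.
-2 ≠ -1, so there is no saddle point; optimal play is mixed.
Let Row play a1 with probability p. Expected payoff against C1: (-1)p + (-2)(1−p) = p − 2; against C2: (-4)p + 5(1−p) = −9p + 5.
Setting these equal: p − 2 = −9p + 5 ⇒ 10p = 7 ⇒ p = 7/10, and the value is (1)·(7/10) − 2 = -13/10.
For Column: with q = P(C1), equating a1's and a2's payoffs gives 3q − 4 = −7q + 5 ⇒ q = 9/10.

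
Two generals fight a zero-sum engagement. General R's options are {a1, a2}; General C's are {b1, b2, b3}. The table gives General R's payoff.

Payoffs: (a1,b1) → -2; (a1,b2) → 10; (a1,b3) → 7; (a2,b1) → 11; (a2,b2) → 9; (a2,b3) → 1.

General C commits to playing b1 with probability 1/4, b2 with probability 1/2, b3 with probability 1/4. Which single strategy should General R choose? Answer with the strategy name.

a2

Expected payoff of a1: (1/4)·(-2) + (1/2)·10 + (1/4)·7 = 25/4.
Expected payoff of a2: (1/4)·11 + (1/2)·9 + (1/4)·1 = 15/2.
The largest is 15/2, so General R's best response is a2.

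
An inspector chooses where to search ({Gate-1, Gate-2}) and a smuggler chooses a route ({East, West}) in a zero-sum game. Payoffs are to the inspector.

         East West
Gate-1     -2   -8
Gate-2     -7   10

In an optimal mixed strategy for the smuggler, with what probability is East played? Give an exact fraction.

Row minima: Gate-1 → -8, Gate-2 → -7; maximin = -7.
Column maxima: East → -2, West → 10; minimax = -2.
-7 ≠ -2, so there is no saddle point; optimal play is mixed.
Let the inspector play Gate-1 with probability p. Expected payoff against East: (-2)p + (-7)(1−p) = 5p − 7; against West: (-8)p + 10(1−p) = −18p + 10.
Setting these equal: 5p − 7 = −18p + 10 ⇒ 23p = 17 ⇒ p = 17/23, and the value is (5)·(17/23) − 7 = -76/23.
For the smuggler: with q = P(East), equating Gate-1's and Gate-2's payoffs gives 6q − 8 = −17q + 10 ⇒ q = 18/23.

18/23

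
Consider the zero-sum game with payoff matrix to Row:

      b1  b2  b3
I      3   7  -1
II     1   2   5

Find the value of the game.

2

Row minima: I → -1, II → 1; maximin = 1.
Column maxima: b1 → 3, b2 → 7, b3 → 5; minimax = 3.
1 ≠ 3, so there is no saddle point; optimal play is mixed.
b2 is strictly dominated by b1 (it gives Row strictly more in every row), so Column never plays it.
On the remaining 2×2 (I, II vs b1, b3):
Let Row play I with probability p. Expected payoff against b1: 3p + 1(1−p) = 2p + 1; against b3: (-1)p + 5(1−p) = −6p + 5.
Setting these equal: 2p + 1 = −6p + 5 ⇒ 8p = 4 ⇒ p = 1/2, and the value is (2)·(1/2) + 1 = 2.
For Column: with q = P(b1), equating I's and II's payoffs gives 4q − 1 = −4q + 5 ⇒ q = 3/4.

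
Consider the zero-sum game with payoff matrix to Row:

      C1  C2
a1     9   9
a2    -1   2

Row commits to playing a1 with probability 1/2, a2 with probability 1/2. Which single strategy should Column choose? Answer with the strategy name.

If Column plays C1, Row's expected payoff is (1/2)·9 + (1/2)·(-1) = 4.
If Column plays C2, Row's expected payoff is (1/2)·9 + (1/2)·2 = 11/2.
Column minimizes Row's payoff; the smallest is 4, so the best response is C1.

C1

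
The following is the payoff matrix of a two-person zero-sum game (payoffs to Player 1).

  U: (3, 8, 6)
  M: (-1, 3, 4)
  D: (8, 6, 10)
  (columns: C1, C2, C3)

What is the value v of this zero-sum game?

Row minima: U → 3, M → -1, D → 6; maximin = 6.
Column maxima: C1 → 8, C2 → 8, C3 → 10; minimax = 8.
6 ≠ 8, so there is no saddle point; optimal play is mixed.
M is strictly dominated by U, so Player 1 never plays it.
C3 is strictly dominated by C1 (it gives Player 1 strictly more in every row), so Player 2 never plays it.
On the remaining 2×2 (U, D vs C1, C2):
Let Player 1 play U with probability p. Expected payoff against C1: 3p + 8(1−p) = −5p + 8; against C2: 8p + 6(1−p) = 2p + 6.
Setting these equal: −5p + 8 = 2p + 6 ⇒ −7p = -2 ⇒ p = 2/7, and the value is (-5)·(2/7) + 8 = 46/7.
For Player 2: with q = P(C1), equating U's and D's payoffs gives −5q + 8 = 2q + 6 ⇒ q = 2/7.

46/7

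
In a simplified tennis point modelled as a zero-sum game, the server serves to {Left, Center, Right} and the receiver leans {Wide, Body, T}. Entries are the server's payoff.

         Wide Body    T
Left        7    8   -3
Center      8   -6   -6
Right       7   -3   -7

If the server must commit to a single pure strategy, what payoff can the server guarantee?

Row minima: Left → -3, Center → -6, Right → -7.
The best of these is -3.

-3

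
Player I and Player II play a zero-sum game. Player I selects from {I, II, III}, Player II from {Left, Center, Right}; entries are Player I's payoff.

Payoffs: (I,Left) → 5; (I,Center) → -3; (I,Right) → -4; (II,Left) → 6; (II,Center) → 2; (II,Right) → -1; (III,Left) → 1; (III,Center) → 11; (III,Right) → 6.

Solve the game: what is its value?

37/12

Row minima: I → -4, II → -1, III → 1; maximin = 1.
Column maxima: Left → 6, Center → 11, Right → 6; minimax = 6.
1 ≠ 6, so there is no saddle point; optimal play is mixed.
I is strictly dominated by II, so Player I never plays it.
Center is strictly dominated by Right (it gives Player I strictly more in every row), so Player II never plays it.
On the remaining 2×2 (II, III vs Left, Right):
Let Player I play II with probability p. Expected payoff against Left: 6p + 1(1−p) = 5p + 1; against Right: (-1)p + 6(1−p) = −7p + 6.
Setting these equal: 5p + 1 = −7p + 6 ⇒ 12p = 5 ⇒ p = 5/12, and the value is (5)·(5/12) + 1 = 37/12.
For Player II: with q = P(Left), equating II's and III's payoffs gives 7q − 1 = −5q + 6 ⇒ q = 7/12.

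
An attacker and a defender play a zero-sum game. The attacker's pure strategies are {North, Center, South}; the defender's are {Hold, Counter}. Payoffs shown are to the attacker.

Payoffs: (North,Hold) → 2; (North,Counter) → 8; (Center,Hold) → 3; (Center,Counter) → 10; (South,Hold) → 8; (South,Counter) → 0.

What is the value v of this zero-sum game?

16/3

Row minima: North → 2, Center → 3, South → 0; maximin = 3.
Column maxima: Hold → 8, Counter → 10; minimax = 8.
3 ≠ 8, so there is no saddle point; optimal play is mixed.
North is strictly dominated by Center, so the attacker never plays it.
On the remaining 2×2 (Center, South vs Hold, Counter):
Let the attacker play Center with probability p. Expected payoff against Hold: 3p + 8(1−p) = −5p + 8; against Counter: 10p + 0(1−p) = 10p.
Setting these equal: −5p + 8 = 10p ⇒ −15p = -8 ⇒ p = 8/15, and the value is (-5)·(8/15) + 8 = 16/3.
For the defender: with q = P(Hold), equating Center's and South's payoffs gives −7q + 10 = 8q ⇒ q = 2/3.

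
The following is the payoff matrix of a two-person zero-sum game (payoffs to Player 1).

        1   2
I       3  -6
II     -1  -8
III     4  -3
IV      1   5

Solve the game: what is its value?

Row minima: I → -6, II → -8, III → -3, IV → 1; maximin = 1.
Column maxima: 1 → 4, 2 → 5; minimax = 4.
1 ≠ 4, so there is no saddle point; optimal play is mixed.
I is strictly dominated by III, so Player 1 never plays it.
II is strictly dominated by III, so Player 1 never plays it.
On the remaining 2×2 (III, IV vs 1, 2):
Let Player 1 play III with probability p. Expected payoff against 1: 4p + 1(1−p) = 3p + 1; against 2: (-3)p + 5(1−p) = −8p + 5.
Setting these equal: 3p + 1 = −8p + 5 ⇒ 11p = 4 ⇒ p = 4/11, and the value is (3)·(4/11) + 1 = 23/11.
For Player 2: with q = P(1), equating III's and IV's payoffs gives 7q − 3 = −4q + 5 ⇒ q = 8/11.

23/11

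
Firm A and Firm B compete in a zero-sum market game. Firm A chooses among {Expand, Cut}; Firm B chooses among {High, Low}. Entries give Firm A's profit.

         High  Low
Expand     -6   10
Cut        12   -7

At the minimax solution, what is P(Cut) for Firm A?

16/35

Row minima: Expand → -6, Cut → -7; maximin = -6.
Column maxima: High → 12, Low → 10; minimax = 10.
-6 ≠ 10, so there is no saddle point; optimal play is mixed.
Let Firm A play Expand with probability p. Expected payoff against High: (-6)p + 12(1−p) = −18p + 12; against Low: 10p + (-7)(1−p) = 17p − 7.
Setting these equal: −18p + 12 = 17p − 7 ⇒ −35p = -19 ⇒ p = 19/35, and the value is (-18)·(19/35) + 12 = 78/35.
For Firm B: with q = P(High), equating Expand's and Cut's payoffs gives −16q + 10 = 19q − 7 ⇒ q = 17/35.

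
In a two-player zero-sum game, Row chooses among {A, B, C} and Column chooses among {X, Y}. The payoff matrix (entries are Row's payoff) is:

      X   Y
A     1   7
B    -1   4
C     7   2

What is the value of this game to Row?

47/11

Row minima: A → 1, B → -1, C → 2; maximin = 2.
Column maxima: X → 7, Y → 7; minimax = 7.
2 ≠ 7, so there is no saddle point; optimal play is mixed.
B is strictly dominated by A, so Row never plays it.
On the remaining 2×2 (A, C vs X, Y):
Let Row play A with probability p. Expected payoff against X: 1p + 7(1−p) = −6p + 7; against Y: 7p + 2(1−p) = 5p + 2.
Setting these equal: −6p + 7 = 5p + 2 ⇒ −11p = -5 ⇒ p = 5/11, and the value is (-6)·(5/11) + 7 = 47/11.
For Column: with q = P(X), equating A's and C's payoffs gives −6q + 7 = 5q + 2 ⇒ q = 5/11.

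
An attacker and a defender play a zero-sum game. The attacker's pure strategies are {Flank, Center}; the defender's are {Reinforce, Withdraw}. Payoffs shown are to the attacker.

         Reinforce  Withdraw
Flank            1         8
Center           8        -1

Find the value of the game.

Row minima: Flank → 1, Center → -1; maximin = 1.
Column maxima: Reinforce → 8, Withdraw → 8; minimax = 8.
1 ≠ 8, so there is no saddle point; optimal play is mixed.
Let the attacker play Flank with probability p. Expected payoff against Reinforce: 1p + 8(1−p) = −7p + 8; against Withdraw: 8p + (-1)(1−p) = 9p − 1.
Setting these equal: −7p + 8 = 9p − 1 ⇒ −16p = -9 ⇒ p = 9/16, and the value is (-7)·(9/16) + 8 = 65/16.
For the defender: with q = P(Reinforce), equating Flank's and Center's payoffs gives −7q + 8 = 9q − 1 ⇒ q = 9/16.

65/16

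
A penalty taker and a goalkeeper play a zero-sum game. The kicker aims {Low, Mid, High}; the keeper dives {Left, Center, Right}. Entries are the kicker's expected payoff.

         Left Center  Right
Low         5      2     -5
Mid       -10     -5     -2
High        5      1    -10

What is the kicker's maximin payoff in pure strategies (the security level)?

Row minima: Low → -5, Mid → -10, High → -10.
The best of these is -5.

-5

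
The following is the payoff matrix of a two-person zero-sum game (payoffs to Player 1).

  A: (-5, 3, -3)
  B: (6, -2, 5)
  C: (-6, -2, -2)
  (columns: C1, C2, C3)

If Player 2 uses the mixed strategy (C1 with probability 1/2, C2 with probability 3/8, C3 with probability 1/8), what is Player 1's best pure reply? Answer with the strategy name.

B

Expected payoff of A: (1/2)·(-5) + (3/8)·3 + (1/8)·(-3) = -7/4.
Expected payoff of B: (1/2)·6 + (3/8)·(-2) + (1/8)·5 = 23/8.
Expected payoff of C: (1/2)·(-6) + (3/8)·(-2) + (1/8)·(-2) = -4.
The largest is 23/8, so Player 1's best response is B.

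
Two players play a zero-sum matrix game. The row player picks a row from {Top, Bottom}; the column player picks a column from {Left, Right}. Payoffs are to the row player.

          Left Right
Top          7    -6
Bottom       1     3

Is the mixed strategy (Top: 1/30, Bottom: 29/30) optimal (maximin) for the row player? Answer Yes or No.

Against Left this mix gives (1/30)·7 + (29/30)·1 = 6/5.
Against Right this mix gives (1/30)·(-6) + (29/30)·3 = 27/10.
The column player will play Left, holding the row player to 6/5. Shifting weight toward the row that does better against Left would raise this floor (the equalizing mix achieves 9/5 against both Left and Right), so the proposed strategy is not optimal.

No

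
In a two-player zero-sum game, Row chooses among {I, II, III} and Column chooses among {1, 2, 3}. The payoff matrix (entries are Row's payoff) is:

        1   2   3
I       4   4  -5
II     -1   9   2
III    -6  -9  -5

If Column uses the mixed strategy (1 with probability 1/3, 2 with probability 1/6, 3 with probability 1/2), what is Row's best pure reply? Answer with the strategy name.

Expected payoff of I: (1/3)·4 + (1/6)·4 + (1/2)·(-5) = -1/2.
Expected payoff of II: (1/3)·(-1) + (1/6)·9 + (1/2)·2 = 13/6.
Expected payoff of III: (1/3)·(-6) + (1/6)·(-9) + (1/2)·(-5) = -6.
The largest is 13/6, so Row's best response is II.

II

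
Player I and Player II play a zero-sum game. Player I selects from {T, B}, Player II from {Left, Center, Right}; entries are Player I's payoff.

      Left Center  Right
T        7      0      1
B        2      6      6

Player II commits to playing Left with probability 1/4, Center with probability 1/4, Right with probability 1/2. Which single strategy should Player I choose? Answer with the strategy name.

Expected payoff of T: (1/4)·7 + (1/4)·0 + (1/2)·1 = 9/4.
Expected payoff of B: (1/4)·2 + (1/4)·6 + (1/2)·6 = 5.
The largest is 5, so Player I's best response is B.

B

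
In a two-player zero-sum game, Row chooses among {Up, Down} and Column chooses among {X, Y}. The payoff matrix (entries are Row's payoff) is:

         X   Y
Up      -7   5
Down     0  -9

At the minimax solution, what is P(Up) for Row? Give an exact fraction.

3/7

Row minima: Up → -7, Down → -9; maximin = -7.
Column maxima: X → 0, Y → 5; minimax = 0.
-7 ≠ 0, so there is no saddle point; optimal play is mixed.
Let Row play Up with probability p. Expected payoff against X: (-7)p + 0(1−p) = −7p; against Y: 5p + (-9)(1−p) = 14p − 9.
Setting these equal: −7p = 14p − 9 ⇒ −21p = -9 ⇒ p = 3/7, and the value is (-7)·(3/7) = -3.
For Column: with q = P(X), equating Up's and Down's payoffs gives −12q + 5 = 9q − 9 ⇒ q = 2/3.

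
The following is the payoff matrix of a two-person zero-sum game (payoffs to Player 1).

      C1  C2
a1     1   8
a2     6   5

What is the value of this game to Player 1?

Row minima: a1 → 1, a2 → 5; maximin = 5.
Column maxima: C1 → 6, C2 → 8; minimax = 6.
5 ≠ 6, so there is no saddle point; optimal play is mixed.
Let Player 1 play a1 with probability p. Expected payoff against C1: 1p + 6(1−p) = −5p + 6; against C2: 8p + 5(1−p) = 3p + 5.
Setting these equal: −5p + 6 = 3p + 5 ⇒ −8p = -1 ⇒ p = 1/8, and the value is (-5)·(1/8) + 6 = 43/8.
For Player 2: with q = P(C1), equating a1's and a2's payoffs gives −7q + 8 = q + 5 ⇒ q = 3/8.

43/8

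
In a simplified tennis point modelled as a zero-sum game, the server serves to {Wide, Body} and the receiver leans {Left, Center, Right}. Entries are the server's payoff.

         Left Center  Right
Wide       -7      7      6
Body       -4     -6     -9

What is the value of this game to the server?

-29/6

Row minima: Wide → -7, Body → -9; maximin = -7.
Column maxima: Left → -4, Center → 7, Right → 6; minimax = -4.
-7 ≠ -4, so there is no saddle point; optimal play is mixed.
Center is strictly dominated by Right (it gives the server strictly more in every row), so the receiver never plays it.
On the remaining 2×2 (Wide, Body vs Left, Right):
Let the server play Wide with probability p. Expected payoff against Left: (-7)p + (-4)(1−p) = −3p − 4; against Right: 6p + (-9)(1−p) = 15p − 9.
Setting these equal: −3p − 4 = 15p − 9 ⇒ −18p = -5 ⇒ p = 5/18, and the value is (-3)·(5/18) − 4 = -29/6.
For the receiver: with q = P(Left), equating Wide's and Body's payoffs gives −13q + 6 = 5q − 9 ⇒ q = 5/6.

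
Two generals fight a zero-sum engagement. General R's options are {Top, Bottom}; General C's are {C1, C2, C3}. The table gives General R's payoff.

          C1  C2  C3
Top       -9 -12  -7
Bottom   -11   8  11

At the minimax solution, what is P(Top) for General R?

19/22

Row minima: Top → -12, Bottom → -11; maximin = -11.
Column maxima: C1 → -9, C2 → 8, C3 → 11; minimax = -9.
-11 ≠ -9, so there is no saddle point; optimal play is mixed.
C3 is strictly dominated by C1 (it gives General R strictly more in every row), so General C never plays it.
On the remaining 2×2 (Top, Bottom vs C1, C2):
Let General R play Top with probability p. Expected payoff against C1: (-9)p + (-11)(1−p) = 2p − 11; against C2: (-12)p + 8(1−p) = −20p + 8.
Setting these equal: 2p − 11 = −20p + 8 ⇒ 22p = 19 ⇒ p = 19/22, and the value is (2)·(19/22) − 11 = -102/11.
For General C: with q = P(C1), equating Top's and Bottom's payoffs gives 3q − 12 = −19q + 8 ⇒ q = 10/11.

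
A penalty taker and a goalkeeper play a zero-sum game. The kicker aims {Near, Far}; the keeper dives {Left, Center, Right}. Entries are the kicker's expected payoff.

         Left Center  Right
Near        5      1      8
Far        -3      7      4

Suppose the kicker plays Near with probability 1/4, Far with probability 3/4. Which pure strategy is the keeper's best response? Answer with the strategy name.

Left

If the keeper plays Left, the kicker's expected payoff is (1/4)·5 + (3/4)·(-3) = -1.
If the keeper plays Center, the kicker's expected payoff is (1/4)·1 + (3/4)·7 = 11/2.
If the keeper plays Right, the kicker's expected payoff is (1/4)·8 + (3/4)·4 = 5.
The keeper minimizes the kicker's payoff; the smallest is -1, so the best response is Left.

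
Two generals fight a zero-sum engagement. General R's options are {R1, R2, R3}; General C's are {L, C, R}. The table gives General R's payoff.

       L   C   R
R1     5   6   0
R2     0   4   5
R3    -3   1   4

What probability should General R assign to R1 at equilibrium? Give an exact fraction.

Row minima: R1 → 0, R2 → 0, R3 → -3; maximin = 0.
Column maxima: L → 5, C → 6, R → 5; minimax = 5.
0 ≠ 5, so there is no saddle point; optimal play is mixed.
R3 is strictly dominated by R2, so General R never plays it.
C is strictly dominated by L (it gives General R strictly more in every row), so General C never plays it.
On the remaining 2×2 (R1, R2 vs L, R):
Let General R play R1 with probability p. Expected payoff against L: 5p + 0(1−p) = 5p; against R: 0p + 5(1−p) = −5p + 5.
Setting these equal: 5p = −5p + 5 ⇒ 10p = 5 ⇒ p = 1/2, and the value is (5)·(1/2) = 5/2.
For General C: with q = P(L), equating R1's and R2's payoffs gives 5q = −5q + 5 ⇒ q = 1/2.

1/2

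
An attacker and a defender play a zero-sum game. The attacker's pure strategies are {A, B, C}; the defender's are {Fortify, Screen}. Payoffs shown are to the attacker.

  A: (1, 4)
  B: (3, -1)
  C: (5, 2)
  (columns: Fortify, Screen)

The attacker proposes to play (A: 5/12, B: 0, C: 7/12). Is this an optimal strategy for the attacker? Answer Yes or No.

Against Fortify this mix gives (5/12)·1 + (7/12)·5 = 10/3.
Against Screen this mix gives (5/12)·4 + (7/12)·2 = 17/6.
The defender will play Screen, holding the attacker to 17/6. Shifting weight toward the row that does better against Screen would raise this floor (the equalizing mix achieves 3 against both Screen and Fortify), so the proposed strategy is not optimal.

No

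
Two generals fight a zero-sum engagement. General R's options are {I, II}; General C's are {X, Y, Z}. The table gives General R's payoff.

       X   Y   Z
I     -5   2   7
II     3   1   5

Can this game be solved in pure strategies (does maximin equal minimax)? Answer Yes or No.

Row minima: I → -5, II → 1; maximin = 1.
Column maxima: X → 3, Y → 2, Z → 7; minimax = 2.
1 ≠ 2, so no pure-strategy equilibrium exists.

No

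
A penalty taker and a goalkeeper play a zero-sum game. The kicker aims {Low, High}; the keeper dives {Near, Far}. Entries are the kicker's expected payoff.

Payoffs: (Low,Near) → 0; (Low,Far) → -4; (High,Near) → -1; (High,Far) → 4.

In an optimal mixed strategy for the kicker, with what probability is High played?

4/9

Row minima: Low → -4, High → -1; maximin = -1.
Column maxima: Near → 0, Far → 4; minimax = 0.
-1 ≠ 0, so there is no saddle point; optimal play is mixed.
Let the kicker play Low with probability p. Expected payoff against Near: 0p + (-1)(1−p) = p − 1; against Far: (-4)p + 4(1−p) = −8p + 4.
Setting these equal: p − 1 = −8p + 4 ⇒ 9p = 5 ⇒ p = 5/9, and the value is (1)·(5/9) − 1 = -4/9.
For the keeper: with q = P(Near), equating Low's and High's payoffs gives 4q − 4 = −5q + 4 ⇒ q = 8/9.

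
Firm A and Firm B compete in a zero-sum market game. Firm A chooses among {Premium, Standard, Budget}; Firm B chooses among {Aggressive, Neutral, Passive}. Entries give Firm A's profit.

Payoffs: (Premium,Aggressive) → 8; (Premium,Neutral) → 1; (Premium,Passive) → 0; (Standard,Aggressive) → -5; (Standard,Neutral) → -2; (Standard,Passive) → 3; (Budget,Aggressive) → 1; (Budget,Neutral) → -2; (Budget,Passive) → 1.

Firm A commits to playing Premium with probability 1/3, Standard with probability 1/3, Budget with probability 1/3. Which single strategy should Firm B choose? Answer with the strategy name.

Neutral

If Firm B plays Aggressive, Firm A's expected payoff is (1/3)·8 + (1/3)·(-5) + (1/3)·1 = 4/3.
If Firm B plays Neutral, Firm A's expected payoff is (1/3)·1 + (1/3)·(-2) + (1/3)·(-2) = -1.
If Firm B plays Passive, Firm A's expected payoff is (1/3)·0 + (1/3)·3 + (1/3)·1 = 4/3.
Firm B minimizes Firm A's payoff; the smallest is -1, so the best response is Neutral.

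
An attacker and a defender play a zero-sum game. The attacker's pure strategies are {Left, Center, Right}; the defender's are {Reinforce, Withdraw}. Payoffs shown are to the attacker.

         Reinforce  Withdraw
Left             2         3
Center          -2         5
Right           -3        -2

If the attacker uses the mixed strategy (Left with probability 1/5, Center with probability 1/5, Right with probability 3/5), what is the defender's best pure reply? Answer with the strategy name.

If the defender plays Reinforce, the attacker's expected payoff is (1/5)·2 + (1/5)·(-2) + (3/5)·(-3) = -9/5.
If the defender plays Withdraw, the attacker's expected payoff is (1/5)·3 + (1/5)·5 + (3/5)·(-2) = 2/5.
The defender minimizes the attacker's payoff; the smallest is -9/5, so the best response is Reinforce.

Reinforce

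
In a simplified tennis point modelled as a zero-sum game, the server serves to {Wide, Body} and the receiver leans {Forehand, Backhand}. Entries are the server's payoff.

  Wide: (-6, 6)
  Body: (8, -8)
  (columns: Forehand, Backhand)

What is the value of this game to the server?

Row minima: Wide → -6, Body → -8; maximin = -6.
Column maxima: Forehand → 8, Backhand → 6; minimax = 6.
-6 ≠ 6, so there is no saddle point; optimal play is mixed.
Let the server play Wide with probability p. Expected payoff against Forehand: (-6)p + 8(1−p) = −14p + 8; against Backhand: 6p + (-8)(1−p) = 14p − 8.
Setting these equal: −14p + 8 = 14p − 8 ⇒ −28p = -16 ⇒ p = 4/7, and the value is (-14)·(4/7) + 8 = 0.
For the receiver: with q = P(Forehand), equating Wide's and Body's payoffs gives −12q + 6 = 16q − 8 ⇒ q = 1/2.

0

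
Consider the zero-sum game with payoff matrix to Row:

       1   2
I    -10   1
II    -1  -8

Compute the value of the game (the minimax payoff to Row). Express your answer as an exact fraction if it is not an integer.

-9/2

Row minima: I → -10, II → -8; maximin = -8.
Column maxima: 1 → -1, 2 → 1; minimax = -1.
-8 ≠ -1, so there is no saddle point; optimal play is mixed.
Let Row play I with probability p. Expected payoff against 1: (-10)p + (-1)(1−p) = −9p − 1; against 2: 1p + (-8)(1−p) = 9p − 8.
Setting these equal: −9p − 1 = 9p − 8 ⇒ −18p = -7 ⇒ p = 7/18, and the value is (-9)·(7/18) − 1 = -9/2.
For Column: with q = P(1), equating I's and II's payoffs gives −11q + 1 = 7q − 8 ⇒ q = 1/2.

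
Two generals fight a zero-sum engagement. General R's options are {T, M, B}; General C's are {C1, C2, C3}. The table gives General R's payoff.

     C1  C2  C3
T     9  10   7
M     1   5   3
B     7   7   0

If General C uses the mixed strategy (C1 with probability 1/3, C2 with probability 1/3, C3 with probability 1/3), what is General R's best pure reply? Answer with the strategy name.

Expected payoff of T: (1/3)·9 + (1/3)·10 + (1/3)·7 = 26/3.
Expected payoff of M: (1/3)·1 + (1/3)·5 + (1/3)·3 = 3.
Expected payoff of B: (1/3)·7 + (1/3)·7 + (1/3)·0 = 14/3.
The largest is 26/3, so General R's best response is T.

T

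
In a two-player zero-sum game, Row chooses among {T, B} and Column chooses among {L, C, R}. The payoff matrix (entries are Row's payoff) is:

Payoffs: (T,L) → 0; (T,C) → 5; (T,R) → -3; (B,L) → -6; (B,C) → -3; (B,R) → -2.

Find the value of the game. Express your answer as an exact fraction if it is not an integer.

Row minima: T → -3, B → -6; maximin = -3.
Column maxima: L → 0, C → 5, R → -2; minimax = -2.
-3 ≠ -2, so there is no saddle point; optimal play is mixed.
C is strictly dominated by L (it gives Row strictly more in every row), so Column never plays it.
On the remaining 2×2 (T, B vs L, R):
Let Row play T with probability p. Expected payoff against L: 0p + (-6)(1−p) = 6p − 6; against R: (-3)p + (-2)(1−p) = −p − 2.
Setting these equal: 6p − 6 = −p − 2 ⇒ 7p = 4 ⇒ p = 4/7, and the value is (6)·(4/7) − 6 = -18/7.
For Column: with q = P(L), equating T's and B's payoffs gives 3q − 3 = −4q − 2 ⇒ q = 1/7.

-18/7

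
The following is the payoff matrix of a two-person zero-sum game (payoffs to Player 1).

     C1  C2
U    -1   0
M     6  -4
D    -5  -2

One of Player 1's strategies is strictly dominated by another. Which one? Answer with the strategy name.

D

U gives a strictly higher payoff than D against every column: -1 > -5, 0 > -2.
So D is strictly dominated and Player 1 never plays it.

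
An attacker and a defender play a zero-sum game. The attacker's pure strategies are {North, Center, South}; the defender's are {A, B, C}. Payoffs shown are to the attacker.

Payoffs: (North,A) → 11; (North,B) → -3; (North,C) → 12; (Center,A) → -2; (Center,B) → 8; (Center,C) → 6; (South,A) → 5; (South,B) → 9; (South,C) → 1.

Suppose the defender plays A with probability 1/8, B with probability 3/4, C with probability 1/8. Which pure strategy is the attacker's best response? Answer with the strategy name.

South

Expected payoff of North: (1/8)·11 + (3/4)·(-3) + (1/8)·12 = 5/8.
Expected payoff of Center: (1/8)·(-2) + (3/4)·8 + (1/8)·6 = 13/2.
Expected payoff of South: (1/8)·5 + (3/4)·9 + (1/8)·1 = 15/2.
The largest is 15/2, so the attacker's best response is South.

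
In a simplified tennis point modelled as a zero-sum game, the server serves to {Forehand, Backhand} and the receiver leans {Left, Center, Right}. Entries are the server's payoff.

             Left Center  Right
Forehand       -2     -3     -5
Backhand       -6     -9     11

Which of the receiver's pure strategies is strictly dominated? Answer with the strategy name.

Center holds the server's payoff strictly below Left in every row: -3 < -2, -9 < -6.
So Left is strictly dominated for the receiver.

Left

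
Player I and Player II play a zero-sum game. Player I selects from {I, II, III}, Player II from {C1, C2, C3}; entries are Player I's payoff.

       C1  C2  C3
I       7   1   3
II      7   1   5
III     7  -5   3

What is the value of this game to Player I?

Row minima: I → 1, II → 1, III → -5; maximin = 1.
Column maxima: C1 → 7, C2 → 1, C3 → 5; minimax = 1.
Since maximin = minimax = 1, there is a saddle point and the value is 1.

1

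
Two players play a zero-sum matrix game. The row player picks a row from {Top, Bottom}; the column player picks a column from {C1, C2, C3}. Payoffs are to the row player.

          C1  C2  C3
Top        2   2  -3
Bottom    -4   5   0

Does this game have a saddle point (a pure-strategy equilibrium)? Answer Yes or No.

Row minima: Top → -3, Bottom → -4; maximin = -3.
Column maxima: C1 → 2, C2 → 5, C3 → 0; minimax = 0.
-3 ≠ 0, so no pure-strategy equilibrium exists.

No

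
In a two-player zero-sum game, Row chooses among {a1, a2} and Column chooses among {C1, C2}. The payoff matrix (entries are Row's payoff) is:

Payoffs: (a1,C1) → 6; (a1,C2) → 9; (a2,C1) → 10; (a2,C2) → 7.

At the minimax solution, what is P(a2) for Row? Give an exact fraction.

Row minima: a1 → 6, a2 → 7; maximin = 7.
Column maxima: C1 → 10, C2 → 9; minimax = 9.
7 ≠ 9, so there is no saddle point; optimal play is mixed.
Let Row play a1 with probability p. Expected payoff against C1: 6p + 10(1−p) = −4p + 10; against C2: 9p + 7(1−p) = 2p + 7.
Setting these equal: −4p + 10 = 2p + 7 ⇒ −6p = -3 ⇒ p = 1/2, and the value is (-4)·(1/2) + 10 = 8.
For Column: with q = P(C1), equating a1's and a2's payoffs gives −3q + 9 = 3q + 7 ⇒ q = 1/3.

1/2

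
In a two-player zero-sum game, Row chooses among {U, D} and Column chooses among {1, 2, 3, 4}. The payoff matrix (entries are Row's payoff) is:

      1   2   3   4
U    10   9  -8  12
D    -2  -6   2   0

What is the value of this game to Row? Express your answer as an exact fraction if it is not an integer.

Row minima: U → -8, D → -6; maximin = -6.
Column maxima: 1 → 10, 2 → 9, 3 → 2, 4 → 12; minimax = 2.
-6 ≠ 2, so there is no saddle point; optimal play is mixed.
1 is strictly dominated by 2 (it gives Row strictly more in every row), so Column never plays it.
4 is strictly dominated by 2 (it gives Row strictly more in every row), so Column never plays it.
On the remaining 2×2 (U, D vs 2, 3):
Let Row play U with probability p. Expected payoff against 2: 9p + (-6)(1−p) = 15p − 6; against 3: (-8)p + 2(1−p) = −10p + 2.
Setting these equal: 15p − 6 = −10p + 2 ⇒ 25p = 8 ⇒ p = 8/25, and the value is (15)·(8/25) − 6 = -6/5.
For Column: with q = P(2), equating U's and D's payoffs gives 17q − 8 = −8q + 2 ⇒ q = 2/5.

-6/5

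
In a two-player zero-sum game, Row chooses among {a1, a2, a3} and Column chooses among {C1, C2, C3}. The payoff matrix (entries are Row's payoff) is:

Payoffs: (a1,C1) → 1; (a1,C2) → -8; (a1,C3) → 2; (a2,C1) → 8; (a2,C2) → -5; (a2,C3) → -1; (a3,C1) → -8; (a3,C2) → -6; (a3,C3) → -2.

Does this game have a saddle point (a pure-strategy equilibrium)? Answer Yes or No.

Row minima: a1 → -8, a2 → -5, a3 → -8; maximin = -5.
Column maxima: C1 → 8, C2 → -5, C3 → 2; minimax = -5.
maximin = minimax = -5, so a saddle point exists.

Yes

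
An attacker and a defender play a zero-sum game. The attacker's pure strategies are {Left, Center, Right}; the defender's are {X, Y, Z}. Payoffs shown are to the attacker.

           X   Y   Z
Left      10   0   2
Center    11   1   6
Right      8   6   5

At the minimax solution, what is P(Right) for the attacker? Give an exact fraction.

5/6

Row minima: Left → 0, Center → 1, Right → 5; maximin = 5.
Column maxima: X → 11, Y → 6, Z → 6; minimax = 6.
5 ≠ 6, so there is no saddle point; optimal play is mixed.
Left is strictly dominated by Center, so the attacker never plays it.
X is strictly dominated by Y (it gives the attacker strictly more in every row), so the defender never plays it.
On the remaining 2×2 (Center, Right vs Y, Z):
Let the attacker play Center with probability p. Expected payoff against Y: 1p + 6(1−p) = −5p + 6; against Z: 6p + 5(1−p) = p + 5.
Setting these equal: −5p + 6 = p + 5 ⇒ −6p = -1 ⇒ p = 1/6, and the value is (-5)·(1/6) + 6 = 31/6.
For the defender: with q = P(Y), equating Center's and Right's payoffs gives −5q + 6 = q + 5 ⇒ q = 1/6.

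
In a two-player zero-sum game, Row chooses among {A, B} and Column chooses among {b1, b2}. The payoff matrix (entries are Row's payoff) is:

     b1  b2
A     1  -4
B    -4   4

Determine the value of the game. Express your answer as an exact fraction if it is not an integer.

-12/13

Row minima: A → -4, B → -4; maximin = -4.
Column maxima: b1 → 1, b2 → 4; minimax = 1.
-4 ≠ 1, so there is no saddle point; optimal play is mixed.
Let Row play A with probability p. Expected payoff against b1: 1p + (-4)(1−p) = 5p − 4; against b2: (-4)p + 4(1−p) = −8p + 4.
Setting these equal: 5p − 4 = −8p + 4 ⇒ 13p = 8 ⇒ p = 8/13, and the value is (5)·(8/13) − 4 = -12/13.
For Column: with q = P(b1), equating A's and B's payoffs gives 5q − 4 = −8q + 4 ⇒ q = 8/13.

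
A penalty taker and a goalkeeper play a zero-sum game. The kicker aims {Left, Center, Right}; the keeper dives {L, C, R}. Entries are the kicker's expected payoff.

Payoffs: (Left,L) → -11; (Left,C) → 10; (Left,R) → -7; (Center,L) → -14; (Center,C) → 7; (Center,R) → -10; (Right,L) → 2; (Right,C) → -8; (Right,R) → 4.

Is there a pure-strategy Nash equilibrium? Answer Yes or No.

No

Row minima: Left → -11, Center → -14, Right → -8; maximin = -8.
Column maxima: L → 2, C → 10, R → 4; minimax = 2.
-8 ≠ 2, so no pure-strategy equilibrium exists.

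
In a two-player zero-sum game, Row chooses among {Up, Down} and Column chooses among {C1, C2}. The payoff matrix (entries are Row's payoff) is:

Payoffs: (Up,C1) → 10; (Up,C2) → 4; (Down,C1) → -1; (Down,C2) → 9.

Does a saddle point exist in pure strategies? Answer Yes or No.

No

Row minima: Up → 4, Down → -1; maximin = 4.
Column maxima: C1 → 10, C2 → 9; minimax = 9.
4 ≠ 9, so no pure-strategy equilibrium exists.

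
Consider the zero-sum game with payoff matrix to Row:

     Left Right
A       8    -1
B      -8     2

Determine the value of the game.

Row minima: A → -1, B → -8; maximin = -1.
Column maxima: Left → 8, Right → 2; minimax = 2.
-1 ≠ 2, so there is no saddle point; optimal play is mixed.
Let Row play A with probability p. Expected payoff against Left: 8p + (-8)(1−p) = 16p − 8; against Right: (-1)p + 2(1−p) = −3p + 2.
Setting these equal: 16p − 8 = −3p + 2 ⇒ 19p = 10 ⇒ p = 10/19, and the value is (16)·(10/19) − 8 = 8/19.
For Column: with q = P(Left), equating A's and B's payoffs gives 9q − 1 = −10q + 2 ⇒ q = 3/19.

8/19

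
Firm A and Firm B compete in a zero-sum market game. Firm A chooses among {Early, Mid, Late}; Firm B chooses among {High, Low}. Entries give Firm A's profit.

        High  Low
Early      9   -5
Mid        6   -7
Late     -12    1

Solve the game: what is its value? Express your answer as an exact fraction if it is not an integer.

Row minima: Early → -5, Mid → -7, Late → -12; maximin = -5.
Column maxima: High → 9, Low → 1; minimax = 1.
-5 ≠ 1, so there is no saddle point; optimal play is mixed.
Mid is strictly dominated by Early, so Firm A never plays it.
On the remaining 2×2 (Early, Late vs High, Low):
Let Firm A play Early with probability p. Expected payoff against High: 9p + (-12)(1−p) = 21p − 12; against Low: (-5)p + 1(1−p) = −6p + 1.
Setting these equal: 21p − 12 = −6p + 1 ⇒ 27p = 13 ⇒ p = 13/27, and the value is (21)·(13/27) − 12 = -17/9.
For Firm B: with q = P(High), equating Early's and Late's payoffs gives 14q − 5 = −13q + 1 ⇒ q = 2/9.

-17/9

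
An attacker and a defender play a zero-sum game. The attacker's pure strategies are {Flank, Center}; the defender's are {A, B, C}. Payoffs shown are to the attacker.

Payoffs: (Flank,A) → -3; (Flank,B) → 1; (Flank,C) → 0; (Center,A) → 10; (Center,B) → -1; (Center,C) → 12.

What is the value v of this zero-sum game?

Row minima: Flank → -3, Center → -1; maximin = -1.
Column maxima: A → 10, B → 1, C → 12; minimax = 1.
-1 ≠ 1, so there is no saddle point; optimal play is mixed.
C is strictly dominated by A (it gives the attacker strictly more in every row), so the defender never plays it.
On the remaining 2×2 (Flank, Center vs A, B):
Let the attacker play Flank with probability p. Expected payoff against A: (-3)p + 10(1−p) = −13p + 10; against B: 1p + (-1)(1−p) = 2p − 1.
Setting these equal: −13p + 10 = 2p − 1 ⇒ −15p = -11 ⇒ p = 11/15, and the value is (-13)·(11/15) + 10 = 7/15.
For the defender: with q = P(A), equating Flank's and Center's payoffs gives −4q + 1 = 11q − 1 ⇒ q = 2/15.

7/15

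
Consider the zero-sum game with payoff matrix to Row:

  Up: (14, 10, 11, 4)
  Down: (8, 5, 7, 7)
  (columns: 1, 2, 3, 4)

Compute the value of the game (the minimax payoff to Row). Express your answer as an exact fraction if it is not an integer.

25/4

Row minima: Up → 4, Down → 5; maximin = 5.
Column maxima: 1 → 14, 2 → 10, 3 → 11, 4 → 7; minimax = 7.
5 ≠ 7, so there is no saddle point; optimal play is mixed.
1 is strictly dominated by 2 (it gives Row strictly more in every row), so Column never plays it.
3 is strictly dominated by 2 (it gives Row strictly more in every row), so Column never plays it.
On the remaining 2×2 (Up, Down vs 2, 4):
Let Row play Up with probability p. Expected payoff against 2: 10p + 5(1−p) = 5p + 5; against 4: 4p + 7(1−p) = −3p + 7.
Setting these equal: 5p + 5 = −3p + 7 ⇒ 8p = 2 ⇒ p = 1/4, and the value is (5)·(1/4) + 5 = 25/4.
For Column: with q = P(2), equating Up's and Down's payoffs gives 6q + 4 = −2q + 7 ⇒ q = 3/8.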